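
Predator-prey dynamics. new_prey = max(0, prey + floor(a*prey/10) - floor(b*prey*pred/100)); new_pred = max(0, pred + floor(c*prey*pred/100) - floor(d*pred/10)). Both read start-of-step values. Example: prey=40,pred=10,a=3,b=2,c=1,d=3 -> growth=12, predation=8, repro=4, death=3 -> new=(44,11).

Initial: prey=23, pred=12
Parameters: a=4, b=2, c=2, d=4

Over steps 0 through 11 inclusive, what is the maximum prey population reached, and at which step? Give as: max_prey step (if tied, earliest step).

Answer: 35 4

Derivation:
Step 1: prey: 23+9-5=27; pred: 12+5-4=13
Step 2: prey: 27+10-7=30; pred: 13+7-5=15
Step 3: prey: 30+12-9=33; pred: 15+9-6=18
Step 4: prey: 33+13-11=35; pred: 18+11-7=22
Step 5: prey: 35+14-15=34; pred: 22+15-8=29
Step 6: prey: 34+13-19=28; pred: 29+19-11=37
Step 7: prey: 28+11-20=19; pred: 37+20-14=43
Step 8: prey: 19+7-16=10; pred: 43+16-17=42
Step 9: prey: 10+4-8=6; pred: 42+8-16=34
Step 10: prey: 6+2-4=4; pred: 34+4-13=25
Step 11: prey: 4+1-2=3; pred: 25+2-10=17
Max prey = 35 at step 4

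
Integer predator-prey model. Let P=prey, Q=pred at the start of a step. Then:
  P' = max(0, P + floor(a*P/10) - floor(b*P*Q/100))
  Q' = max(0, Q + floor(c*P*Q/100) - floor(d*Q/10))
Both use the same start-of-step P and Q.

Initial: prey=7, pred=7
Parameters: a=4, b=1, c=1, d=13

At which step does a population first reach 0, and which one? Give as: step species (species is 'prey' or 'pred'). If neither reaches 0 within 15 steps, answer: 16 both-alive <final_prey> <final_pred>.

Answer: 1 pred

Derivation:
Step 1: prey: 7+2-0=9; pred: 7+0-9=0
First extinction: pred at step 1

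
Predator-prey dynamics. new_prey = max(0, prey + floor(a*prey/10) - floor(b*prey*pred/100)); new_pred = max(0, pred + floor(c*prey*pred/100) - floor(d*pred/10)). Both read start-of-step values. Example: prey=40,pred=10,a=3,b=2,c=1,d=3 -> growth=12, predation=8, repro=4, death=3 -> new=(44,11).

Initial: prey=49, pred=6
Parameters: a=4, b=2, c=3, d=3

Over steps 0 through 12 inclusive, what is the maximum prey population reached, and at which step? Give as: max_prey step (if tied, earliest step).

Answer: 72 2

Derivation:
Step 1: prey: 49+19-5=63; pred: 6+8-1=13
Step 2: prey: 63+25-16=72; pred: 13+24-3=34
Step 3: prey: 72+28-48=52; pred: 34+73-10=97
Step 4: prey: 52+20-100=0; pred: 97+151-29=219
Step 5: prey: 0+0-0=0; pred: 219+0-65=154
Step 6: prey: 0+0-0=0; pred: 154+0-46=108
Step 7: prey: 0+0-0=0; pred: 108+0-32=76
Step 8: prey: 0+0-0=0; pred: 76+0-22=54
Step 9: prey: 0+0-0=0; pred: 54+0-16=38
Step 10: prey: 0+0-0=0; pred: 38+0-11=27
Step 11: prey: 0+0-0=0; pred: 27+0-8=19
Step 12: prey: 0+0-0=0; pred: 19+0-5=14
Max prey = 72 at step 2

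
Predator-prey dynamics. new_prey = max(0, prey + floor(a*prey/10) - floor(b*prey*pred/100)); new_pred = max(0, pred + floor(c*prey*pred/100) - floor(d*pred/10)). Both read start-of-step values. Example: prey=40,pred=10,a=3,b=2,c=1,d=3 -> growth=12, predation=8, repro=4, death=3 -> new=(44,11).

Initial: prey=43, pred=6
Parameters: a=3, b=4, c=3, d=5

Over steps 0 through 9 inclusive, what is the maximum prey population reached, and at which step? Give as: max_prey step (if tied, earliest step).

Answer: 45 1

Derivation:
Step 1: prey: 43+12-10=45; pred: 6+7-3=10
Step 2: prey: 45+13-18=40; pred: 10+13-5=18
Step 3: prey: 40+12-28=24; pred: 18+21-9=30
Step 4: prey: 24+7-28=3; pred: 30+21-15=36
Step 5: prey: 3+0-4=0; pred: 36+3-18=21
Step 6: prey: 0+0-0=0; pred: 21+0-10=11
Step 7: prey: 0+0-0=0; pred: 11+0-5=6
Step 8: prey: 0+0-0=0; pred: 6+0-3=3
Step 9: prey: 0+0-0=0; pred: 3+0-1=2
Max prey = 45 at step 1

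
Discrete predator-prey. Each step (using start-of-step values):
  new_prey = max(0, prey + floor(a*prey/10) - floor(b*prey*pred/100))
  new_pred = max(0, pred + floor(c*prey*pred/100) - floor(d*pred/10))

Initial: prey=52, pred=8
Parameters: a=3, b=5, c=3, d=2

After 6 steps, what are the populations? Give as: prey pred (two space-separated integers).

Step 1: prey: 52+15-20=47; pred: 8+12-1=19
Step 2: prey: 47+14-44=17; pred: 19+26-3=42
Step 3: prey: 17+5-35=0; pred: 42+21-8=55
Step 4: prey: 0+0-0=0; pred: 55+0-11=44
Step 5: prey: 0+0-0=0; pred: 44+0-8=36
Step 6: prey: 0+0-0=0; pred: 36+0-7=29

Answer: 0 29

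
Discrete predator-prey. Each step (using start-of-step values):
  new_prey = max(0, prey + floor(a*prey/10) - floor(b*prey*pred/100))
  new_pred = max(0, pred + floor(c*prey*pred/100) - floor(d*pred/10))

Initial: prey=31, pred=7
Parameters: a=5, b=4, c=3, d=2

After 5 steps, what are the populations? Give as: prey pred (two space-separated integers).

Step 1: prey: 31+15-8=38; pred: 7+6-1=12
Step 2: prey: 38+19-18=39; pred: 12+13-2=23
Step 3: prey: 39+19-35=23; pred: 23+26-4=45
Step 4: prey: 23+11-41=0; pred: 45+31-9=67
Step 5: prey: 0+0-0=0; pred: 67+0-13=54

Answer: 0 54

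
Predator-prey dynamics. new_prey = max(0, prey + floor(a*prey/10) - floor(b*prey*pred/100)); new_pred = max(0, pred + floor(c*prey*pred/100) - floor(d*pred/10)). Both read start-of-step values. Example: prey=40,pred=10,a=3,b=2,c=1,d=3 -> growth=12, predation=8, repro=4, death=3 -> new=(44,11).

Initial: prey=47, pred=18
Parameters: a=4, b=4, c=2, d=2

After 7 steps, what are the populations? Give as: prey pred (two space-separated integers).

Answer: 0 17

Derivation:
Step 1: prey: 47+18-33=32; pred: 18+16-3=31
Step 2: prey: 32+12-39=5; pred: 31+19-6=44
Step 3: prey: 5+2-8=0; pred: 44+4-8=40
Step 4: prey: 0+0-0=0; pred: 40+0-8=32
Step 5: prey: 0+0-0=0; pred: 32+0-6=26
Step 6: prey: 0+0-0=0; pred: 26+0-5=21
Step 7: prey: 0+0-0=0; pred: 21+0-4=17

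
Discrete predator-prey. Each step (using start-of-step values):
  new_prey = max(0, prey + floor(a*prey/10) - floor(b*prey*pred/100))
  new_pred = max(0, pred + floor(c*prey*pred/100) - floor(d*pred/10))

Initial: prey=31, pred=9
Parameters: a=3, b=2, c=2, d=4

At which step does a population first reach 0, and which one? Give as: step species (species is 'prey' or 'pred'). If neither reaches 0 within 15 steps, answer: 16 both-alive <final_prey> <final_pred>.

Step 1: prey: 31+9-5=35; pred: 9+5-3=11
Step 2: prey: 35+10-7=38; pred: 11+7-4=14
Step 3: prey: 38+11-10=39; pred: 14+10-5=19
Step 4: prey: 39+11-14=36; pred: 19+14-7=26
Step 5: prey: 36+10-18=28; pred: 26+18-10=34
Step 6: prey: 28+8-19=17; pred: 34+19-13=40
Step 7: prey: 17+5-13=9; pred: 40+13-16=37
Step 8: prey: 9+2-6=5; pred: 37+6-14=29
Step 9: prey: 5+1-2=4; pred: 29+2-11=20
Step 10: prey: 4+1-1=4; pred: 20+1-8=13
Step 11: prey: 4+1-1=4; pred: 13+1-5=9
Step 12: prey: 4+1-0=5; pred: 9+0-3=6
Step 13: prey: 5+1-0=6; pred: 6+0-2=4
Step 14: prey: 6+1-0=7; pred: 4+0-1=3
Step 15: prey: 7+2-0=9; pred: 3+0-1=2
No extinction within 15 steps

Answer: 16 both-alive 9 2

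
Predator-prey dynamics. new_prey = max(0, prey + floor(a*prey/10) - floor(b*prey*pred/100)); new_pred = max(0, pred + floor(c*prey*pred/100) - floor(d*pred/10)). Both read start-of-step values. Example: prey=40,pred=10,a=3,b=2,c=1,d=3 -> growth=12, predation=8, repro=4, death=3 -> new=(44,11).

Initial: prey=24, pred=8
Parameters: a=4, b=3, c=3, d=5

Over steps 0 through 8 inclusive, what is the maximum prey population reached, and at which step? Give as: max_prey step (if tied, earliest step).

Answer: 33 3

Derivation:
Step 1: prey: 24+9-5=28; pred: 8+5-4=9
Step 2: prey: 28+11-7=32; pred: 9+7-4=12
Step 3: prey: 32+12-11=33; pred: 12+11-6=17
Step 4: prey: 33+13-16=30; pred: 17+16-8=25
Step 5: prey: 30+12-22=20; pred: 25+22-12=35
Step 6: prey: 20+8-21=7; pred: 35+21-17=39
Step 7: prey: 7+2-8=1; pred: 39+8-19=28
Step 8: prey: 1+0-0=1; pred: 28+0-14=14
Max prey = 33 at step 3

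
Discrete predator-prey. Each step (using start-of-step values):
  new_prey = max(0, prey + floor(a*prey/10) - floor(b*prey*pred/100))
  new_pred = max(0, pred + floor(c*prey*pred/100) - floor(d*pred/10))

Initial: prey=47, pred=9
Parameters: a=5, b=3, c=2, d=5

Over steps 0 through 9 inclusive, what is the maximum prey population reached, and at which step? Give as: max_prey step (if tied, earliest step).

Answer: 65 2

Derivation:
Step 1: prey: 47+23-12=58; pred: 9+8-4=13
Step 2: prey: 58+29-22=65; pred: 13+15-6=22
Step 3: prey: 65+32-42=55; pred: 22+28-11=39
Step 4: prey: 55+27-64=18; pred: 39+42-19=62
Step 5: prey: 18+9-33=0; pred: 62+22-31=53
Step 6: prey: 0+0-0=0; pred: 53+0-26=27
Step 7: prey: 0+0-0=0; pred: 27+0-13=14
Step 8: prey: 0+0-0=0; pred: 14+0-7=7
Step 9: prey: 0+0-0=0; pred: 7+0-3=4
Max prey = 65 at step 2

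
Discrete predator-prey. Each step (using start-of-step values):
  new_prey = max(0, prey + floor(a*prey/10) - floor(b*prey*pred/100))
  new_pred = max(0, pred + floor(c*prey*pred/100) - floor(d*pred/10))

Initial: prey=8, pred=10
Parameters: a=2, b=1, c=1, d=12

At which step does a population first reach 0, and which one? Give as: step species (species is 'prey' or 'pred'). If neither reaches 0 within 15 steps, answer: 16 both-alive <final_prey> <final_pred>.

Step 1: prey: 8+1-0=9; pred: 10+0-12=0
First extinction: pred at step 1

Answer: 1 pred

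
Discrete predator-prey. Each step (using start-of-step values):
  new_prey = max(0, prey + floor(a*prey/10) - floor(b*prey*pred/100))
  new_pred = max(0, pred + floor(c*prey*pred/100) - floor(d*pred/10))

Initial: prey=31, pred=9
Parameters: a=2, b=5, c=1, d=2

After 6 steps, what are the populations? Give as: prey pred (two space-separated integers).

Answer: 6 6

Derivation:
Step 1: prey: 31+6-13=24; pred: 9+2-1=10
Step 2: prey: 24+4-12=16; pred: 10+2-2=10
Step 3: prey: 16+3-8=11; pred: 10+1-2=9
Step 4: prey: 11+2-4=9; pred: 9+0-1=8
Step 5: prey: 9+1-3=7; pred: 8+0-1=7
Step 6: prey: 7+1-2=6; pred: 7+0-1=6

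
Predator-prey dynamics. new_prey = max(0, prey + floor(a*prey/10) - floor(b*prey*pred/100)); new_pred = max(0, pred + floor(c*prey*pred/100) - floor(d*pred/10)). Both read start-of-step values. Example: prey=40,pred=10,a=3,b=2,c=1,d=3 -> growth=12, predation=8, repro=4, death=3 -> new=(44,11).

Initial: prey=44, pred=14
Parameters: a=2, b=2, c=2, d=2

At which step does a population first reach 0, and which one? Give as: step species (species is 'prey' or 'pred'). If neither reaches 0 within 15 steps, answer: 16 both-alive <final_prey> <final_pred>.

Step 1: prey: 44+8-12=40; pred: 14+12-2=24
Step 2: prey: 40+8-19=29; pred: 24+19-4=39
Step 3: prey: 29+5-22=12; pred: 39+22-7=54
Step 4: prey: 12+2-12=2; pred: 54+12-10=56
Step 5: prey: 2+0-2=0; pred: 56+2-11=47
First extinction: prey at step 5

Answer: 5 prey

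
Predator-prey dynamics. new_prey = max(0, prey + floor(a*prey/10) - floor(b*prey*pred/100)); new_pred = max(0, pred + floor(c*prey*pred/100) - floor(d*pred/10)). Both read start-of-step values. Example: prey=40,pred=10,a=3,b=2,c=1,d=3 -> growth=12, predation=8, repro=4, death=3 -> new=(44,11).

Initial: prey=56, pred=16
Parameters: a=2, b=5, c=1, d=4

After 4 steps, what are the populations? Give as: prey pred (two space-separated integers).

Answer: 2 6

Derivation:
Step 1: prey: 56+11-44=23; pred: 16+8-6=18
Step 2: prey: 23+4-20=7; pred: 18+4-7=15
Step 3: prey: 7+1-5=3; pred: 15+1-6=10
Step 4: prey: 3+0-1=2; pred: 10+0-4=6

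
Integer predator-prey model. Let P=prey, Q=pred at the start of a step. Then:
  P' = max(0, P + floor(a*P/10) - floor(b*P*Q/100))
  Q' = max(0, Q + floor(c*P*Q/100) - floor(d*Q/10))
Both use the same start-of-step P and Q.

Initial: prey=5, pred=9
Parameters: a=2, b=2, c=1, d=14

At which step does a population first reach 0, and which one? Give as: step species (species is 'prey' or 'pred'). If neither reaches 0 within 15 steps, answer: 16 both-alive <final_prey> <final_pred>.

Step 1: prey: 5+1-0=6; pred: 9+0-12=0
First extinction: pred at step 1

Answer: 1 pred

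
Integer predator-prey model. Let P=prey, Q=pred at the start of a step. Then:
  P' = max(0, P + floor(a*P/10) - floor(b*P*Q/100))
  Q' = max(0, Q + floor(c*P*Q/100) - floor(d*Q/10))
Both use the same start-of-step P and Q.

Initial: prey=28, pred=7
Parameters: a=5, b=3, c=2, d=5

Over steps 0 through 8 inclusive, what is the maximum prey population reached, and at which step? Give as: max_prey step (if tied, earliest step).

Answer: 67 4

Derivation:
Step 1: prey: 28+14-5=37; pred: 7+3-3=7
Step 2: prey: 37+18-7=48; pred: 7+5-3=9
Step 3: prey: 48+24-12=60; pred: 9+8-4=13
Step 4: prey: 60+30-23=67; pred: 13+15-6=22
Step 5: prey: 67+33-44=56; pred: 22+29-11=40
Step 6: prey: 56+28-67=17; pred: 40+44-20=64
Step 7: prey: 17+8-32=0; pred: 64+21-32=53
Step 8: prey: 0+0-0=0; pred: 53+0-26=27
Max prey = 67 at step 4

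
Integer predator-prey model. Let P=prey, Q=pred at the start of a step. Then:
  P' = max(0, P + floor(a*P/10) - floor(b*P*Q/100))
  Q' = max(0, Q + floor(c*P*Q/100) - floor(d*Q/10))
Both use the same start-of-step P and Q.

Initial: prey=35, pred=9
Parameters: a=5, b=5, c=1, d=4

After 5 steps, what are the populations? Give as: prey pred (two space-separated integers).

Step 1: prey: 35+17-15=37; pred: 9+3-3=9
Step 2: prey: 37+18-16=39; pred: 9+3-3=9
Step 3: prey: 39+19-17=41; pred: 9+3-3=9
Step 4: prey: 41+20-18=43; pred: 9+3-3=9
Step 5: prey: 43+21-19=45; pred: 9+3-3=9

Answer: 45 9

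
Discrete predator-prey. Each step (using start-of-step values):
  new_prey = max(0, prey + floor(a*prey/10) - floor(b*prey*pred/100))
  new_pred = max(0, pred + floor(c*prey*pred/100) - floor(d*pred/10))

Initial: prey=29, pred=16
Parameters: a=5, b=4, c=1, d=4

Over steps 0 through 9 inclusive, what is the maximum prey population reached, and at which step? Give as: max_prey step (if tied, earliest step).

Answer: 62 9

Derivation:
Step 1: prey: 29+14-18=25; pred: 16+4-6=14
Step 2: prey: 25+12-14=23; pred: 14+3-5=12
Step 3: prey: 23+11-11=23; pred: 12+2-4=10
Step 4: prey: 23+11-9=25; pred: 10+2-4=8
Step 5: prey: 25+12-8=29; pred: 8+2-3=7
Step 6: prey: 29+14-8=35; pred: 7+2-2=7
Step 7: prey: 35+17-9=43; pred: 7+2-2=7
Step 8: prey: 43+21-12=52; pred: 7+3-2=8
Step 9: prey: 52+26-16=62; pred: 8+4-3=9
Max prey = 62 at step 9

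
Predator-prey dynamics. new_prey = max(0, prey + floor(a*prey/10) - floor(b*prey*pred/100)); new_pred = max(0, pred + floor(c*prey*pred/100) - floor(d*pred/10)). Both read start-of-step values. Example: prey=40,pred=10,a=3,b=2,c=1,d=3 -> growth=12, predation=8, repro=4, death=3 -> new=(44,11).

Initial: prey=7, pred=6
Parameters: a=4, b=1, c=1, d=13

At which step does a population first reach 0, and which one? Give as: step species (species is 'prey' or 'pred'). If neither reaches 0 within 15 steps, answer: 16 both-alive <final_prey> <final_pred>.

Step 1: prey: 7+2-0=9; pred: 6+0-7=0
First extinction: pred at step 1

Answer: 1 pred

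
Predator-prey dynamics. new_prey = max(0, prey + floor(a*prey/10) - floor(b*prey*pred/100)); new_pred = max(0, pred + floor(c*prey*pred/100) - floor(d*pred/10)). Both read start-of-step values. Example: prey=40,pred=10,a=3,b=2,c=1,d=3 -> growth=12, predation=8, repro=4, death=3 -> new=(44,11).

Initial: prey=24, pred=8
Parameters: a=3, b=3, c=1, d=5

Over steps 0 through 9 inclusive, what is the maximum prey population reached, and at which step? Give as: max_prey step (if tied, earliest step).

Answer: 108 9

Derivation:
Step 1: prey: 24+7-5=26; pred: 8+1-4=5
Step 2: prey: 26+7-3=30; pred: 5+1-2=4
Step 3: prey: 30+9-3=36; pred: 4+1-2=3
Step 4: prey: 36+10-3=43; pred: 3+1-1=3
Step 5: prey: 43+12-3=52; pred: 3+1-1=3
Step 6: prey: 52+15-4=63; pred: 3+1-1=3
Step 7: prey: 63+18-5=76; pred: 3+1-1=3
Step 8: prey: 76+22-6=92; pred: 3+2-1=4
Step 9: prey: 92+27-11=108; pred: 4+3-2=5
Max prey = 108 at step 9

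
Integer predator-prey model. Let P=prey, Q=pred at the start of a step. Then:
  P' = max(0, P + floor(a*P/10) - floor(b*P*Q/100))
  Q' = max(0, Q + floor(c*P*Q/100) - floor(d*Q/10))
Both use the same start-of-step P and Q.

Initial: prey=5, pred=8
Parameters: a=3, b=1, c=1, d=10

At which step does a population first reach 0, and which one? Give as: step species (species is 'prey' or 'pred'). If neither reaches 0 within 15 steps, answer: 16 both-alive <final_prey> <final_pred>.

Step 1: prey: 5+1-0=6; pred: 8+0-8=0
First extinction: pred at step 1

Answer: 1 pred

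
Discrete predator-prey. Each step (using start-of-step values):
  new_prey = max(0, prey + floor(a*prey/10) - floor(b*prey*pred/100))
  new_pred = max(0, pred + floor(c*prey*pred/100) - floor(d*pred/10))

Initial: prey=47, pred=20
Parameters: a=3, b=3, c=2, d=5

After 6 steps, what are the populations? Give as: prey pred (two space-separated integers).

Step 1: prey: 47+14-28=33; pred: 20+18-10=28
Step 2: prey: 33+9-27=15; pred: 28+18-14=32
Step 3: prey: 15+4-14=5; pred: 32+9-16=25
Step 4: prey: 5+1-3=3; pred: 25+2-12=15
Step 5: prey: 3+0-1=2; pred: 15+0-7=8
Step 6: prey: 2+0-0=2; pred: 8+0-4=4

Answer: 2 4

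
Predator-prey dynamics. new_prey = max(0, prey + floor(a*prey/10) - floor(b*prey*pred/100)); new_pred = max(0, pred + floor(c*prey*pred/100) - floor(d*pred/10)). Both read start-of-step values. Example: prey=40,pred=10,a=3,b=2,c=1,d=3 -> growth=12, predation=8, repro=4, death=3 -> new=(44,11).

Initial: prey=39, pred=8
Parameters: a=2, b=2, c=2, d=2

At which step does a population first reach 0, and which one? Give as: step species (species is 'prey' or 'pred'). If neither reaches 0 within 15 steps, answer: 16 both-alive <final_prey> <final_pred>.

Step 1: prey: 39+7-6=40; pred: 8+6-1=13
Step 2: prey: 40+8-10=38; pred: 13+10-2=21
Step 3: prey: 38+7-15=30; pred: 21+15-4=32
Step 4: prey: 30+6-19=17; pred: 32+19-6=45
Step 5: prey: 17+3-15=5; pred: 45+15-9=51
Step 6: prey: 5+1-5=1; pred: 51+5-10=46
Step 7: prey: 1+0-0=1; pred: 46+0-9=37
Step 8: prey: 1+0-0=1; pred: 37+0-7=30
Step 9: prey: 1+0-0=1; pred: 30+0-6=24
Step 10: prey: 1+0-0=1; pred: 24+0-4=20
Step 11: prey: 1+0-0=1; pred: 20+0-4=16
Step 12: prey: 1+0-0=1; pred: 16+0-3=13
Step 13: prey: 1+0-0=1; pred: 13+0-2=11
Step 14: prey: 1+0-0=1; pred: 11+0-2=9
Step 15: prey: 1+0-0=1; pred: 9+0-1=8
No extinction within 15 steps

Answer: 16 both-alive 1 8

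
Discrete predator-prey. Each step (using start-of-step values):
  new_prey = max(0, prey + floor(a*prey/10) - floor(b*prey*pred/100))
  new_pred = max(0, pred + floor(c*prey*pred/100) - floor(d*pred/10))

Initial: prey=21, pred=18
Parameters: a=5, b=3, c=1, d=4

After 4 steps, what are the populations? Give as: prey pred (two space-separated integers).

Answer: 32 8

Derivation:
Step 1: prey: 21+10-11=20; pred: 18+3-7=14
Step 2: prey: 20+10-8=22; pred: 14+2-5=11
Step 3: prey: 22+11-7=26; pred: 11+2-4=9
Step 4: prey: 26+13-7=32; pred: 9+2-3=8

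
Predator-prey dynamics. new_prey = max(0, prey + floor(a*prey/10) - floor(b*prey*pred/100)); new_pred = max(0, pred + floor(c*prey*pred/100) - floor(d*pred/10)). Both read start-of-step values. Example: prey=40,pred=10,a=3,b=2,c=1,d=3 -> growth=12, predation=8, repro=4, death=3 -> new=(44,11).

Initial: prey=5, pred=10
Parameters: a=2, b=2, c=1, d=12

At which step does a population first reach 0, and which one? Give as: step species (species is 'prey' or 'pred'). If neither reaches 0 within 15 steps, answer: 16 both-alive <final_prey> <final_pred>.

Answer: 1 pred

Derivation:
Step 1: prey: 5+1-1=5; pred: 10+0-12=0
First extinction: pred at step 1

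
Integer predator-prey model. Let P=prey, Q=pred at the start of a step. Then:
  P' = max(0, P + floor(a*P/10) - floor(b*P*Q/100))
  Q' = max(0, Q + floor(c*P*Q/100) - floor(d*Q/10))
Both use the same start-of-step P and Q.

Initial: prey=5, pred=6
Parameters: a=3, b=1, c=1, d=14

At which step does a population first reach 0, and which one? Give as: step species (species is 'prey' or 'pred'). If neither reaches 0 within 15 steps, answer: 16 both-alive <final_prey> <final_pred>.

Answer: 1 pred

Derivation:
Step 1: prey: 5+1-0=6; pred: 6+0-8=0
First extinction: pred at step 1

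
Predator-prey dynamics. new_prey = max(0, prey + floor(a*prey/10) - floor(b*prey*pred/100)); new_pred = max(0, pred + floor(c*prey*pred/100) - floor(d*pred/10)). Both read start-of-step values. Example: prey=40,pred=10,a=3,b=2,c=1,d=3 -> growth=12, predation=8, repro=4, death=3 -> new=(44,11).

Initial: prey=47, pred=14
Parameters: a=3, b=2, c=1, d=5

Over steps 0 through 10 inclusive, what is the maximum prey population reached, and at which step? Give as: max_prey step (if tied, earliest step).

Step 1: prey: 47+14-13=48; pred: 14+6-7=13
Step 2: prey: 48+14-12=50; pred: 13+6-6=13
Step 3: prey: 50+15-13=52; pred: 13+6-6=13
Step 4: prey: 52+15-13=54; pred: 13+6-6=13
Step 5: prey: 54+16-14=56; pred: 13+7-6=14
Step 6: prey: 56+16-15=57; pred: 14+7-7=14
Step 7: prey: 57+17-15=59; pred: 14+7-7=14
Step 8: prey: 59+17-16=60; pred: 14+8-7=15
Step 9: prey: 60+18-18=60; pred: 15+9-7=17
Step 10: prey: 60+18-20=58; pred: 17+10-8=19
Max prey = 60 at step 8

Answer: 60 8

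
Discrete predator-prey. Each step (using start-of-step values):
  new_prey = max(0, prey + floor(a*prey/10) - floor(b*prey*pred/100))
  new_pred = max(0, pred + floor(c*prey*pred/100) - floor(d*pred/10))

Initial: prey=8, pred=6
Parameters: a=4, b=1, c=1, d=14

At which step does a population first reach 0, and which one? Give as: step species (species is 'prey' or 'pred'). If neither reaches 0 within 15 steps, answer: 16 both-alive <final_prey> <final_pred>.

Answer: 1 pred

Derivation:
Step 1: prey: 8+3-0=11; pred: 6+0-8=0
First extinction: pred at step 1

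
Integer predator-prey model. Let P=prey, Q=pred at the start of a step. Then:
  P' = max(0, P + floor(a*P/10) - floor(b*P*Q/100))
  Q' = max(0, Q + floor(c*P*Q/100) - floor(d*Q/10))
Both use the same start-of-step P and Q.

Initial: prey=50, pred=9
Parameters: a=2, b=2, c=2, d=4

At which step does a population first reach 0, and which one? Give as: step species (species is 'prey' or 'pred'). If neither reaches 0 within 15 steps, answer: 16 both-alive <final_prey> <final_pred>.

Answer: 16 both-alive 1 2

Derivation:
Step 1: prey: 50+10-9=51; pred: 9+9-3=15
Step 2: prey: 51+10-15=46; pred: 15+15-6=24
Step 3: prey: 46+9-22=33; pred: 24+22-9=37
Step 4: prey: 33+6-24=15; pred: 37+24-14=47
Step 5: prey: 15+3-14=4; pred: 47+14-18=43
Step 6: prey: 4+0-3=1; pred: 43+3-17=29
Step 7: prey: 1+0-0=1; pred: 29+0-11=18
Step 8: prey: 1+0-0=1; pred: 18+0-7=11
Step 9: prey: 1+0-0=1; pred: 11+0-4=7
Step 10: prey: 1+0-0=1; pred: 7+0-2=5
Step 11: prey: 1+0-0=1; pred: 5+0-2=3
Step 12: prey: 1+0-0=1; pred: 3+0-1=2
Step 13: prey: 1+0-0=1; pred: 2+0-0=2
Steps 14-15: state stable at prey=1, pred=2 (no change)
No extinction within 15 steps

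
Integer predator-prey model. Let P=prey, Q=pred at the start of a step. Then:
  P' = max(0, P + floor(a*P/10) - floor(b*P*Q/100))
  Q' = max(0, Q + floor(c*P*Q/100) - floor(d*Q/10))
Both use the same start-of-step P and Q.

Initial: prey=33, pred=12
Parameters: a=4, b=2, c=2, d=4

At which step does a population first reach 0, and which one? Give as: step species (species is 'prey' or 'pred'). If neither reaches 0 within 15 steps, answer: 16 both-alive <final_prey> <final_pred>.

Answer: 16 both-alive 1 2

Derivation:
Step 1: prey: 33+13-7=39; pred: 12+7-4=15
Step 2: prey: 39+15-11=43; pred: 15+11-6=20
Step 3: prey: 43+17-17=43; pred: 20+17-8=29
Step 4: prey: 43+17-24=36; pred: 29+24-11=42
Step 5: prey: 36+14-30=20; pred: 42+30-16=56
Step 6: prey: 20+8-22=6; pred: 56+22-22=56
Step 7: prey: 6+2-6=2; pred: 56+6-22=40
Step 8: prey: 2+0-1=1; pred: 40+1-16=25
Step 9: prey: 1+0-0=1; pred: 25+0-10=15
Step 10: prey: 1+0-0=1; pred: 15+0-6=9
Step 11: prey: 1+0-0=1; pred: 9+0-3=6
Step 12: prey: 1+0-0=1; pred: 6+0-2=4
Step 13: prey: 1+0-0=1; pred: 4+0-1=3
Step 14: prey: 1+0-0=1; pred: 3+0-1=2
Step 15: prey: 1+0-0=1; pred: 2+0-0=2
No extinction within 15 steps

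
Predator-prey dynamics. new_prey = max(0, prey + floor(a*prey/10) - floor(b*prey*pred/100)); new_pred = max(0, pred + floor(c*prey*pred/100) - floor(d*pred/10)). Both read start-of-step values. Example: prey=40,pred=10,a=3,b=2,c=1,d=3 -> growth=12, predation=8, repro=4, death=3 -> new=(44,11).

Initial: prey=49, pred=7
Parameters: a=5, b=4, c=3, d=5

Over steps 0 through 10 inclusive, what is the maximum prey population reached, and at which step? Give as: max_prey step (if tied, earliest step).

Answer: 60 1

Derivation:
Step 1: prey: 49+24-13=60; pred: 7+10-3=14
Step 2: prey: 60+30-33=57; pred: 14+25-7=32
Step 3: prey: 57+28-72=13; pred: 32+54-16=70
Step 4: prey: 13+6-36=0; pred: 70+27-35=62
Step 5: prey: 0+0-0=0; pred: 62+0-31=31
Step 6: prey: 0+0-0=0; pred: 31+0-15=16
Step 7: prey: 0+0-0=0; pred: 16+0-8=8
Step 8: prey: 0+0-0=0; pred: 8+0-4=4
Step 9: prey: 0+0-0=0; pred: 4+0-2=2
Step 10: prey: 0+0-0=0; pred: 2+0-1=1
Max prey = 60 at step 1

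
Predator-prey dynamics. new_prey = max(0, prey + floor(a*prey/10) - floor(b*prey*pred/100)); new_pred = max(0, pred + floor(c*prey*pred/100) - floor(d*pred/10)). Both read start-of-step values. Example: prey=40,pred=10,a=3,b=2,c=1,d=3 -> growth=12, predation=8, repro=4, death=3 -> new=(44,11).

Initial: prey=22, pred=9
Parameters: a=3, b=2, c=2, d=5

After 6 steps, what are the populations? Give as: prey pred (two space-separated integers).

Step 1: prey: 22+6-3=25; pred: 9+3-4=8
Step 2: prey: 25+7-4=28; pred: 8+4-4=8
Step 3: prey: 28+8-4=32; pred: 8+4-4=8
Step 4: prey: 32+9-5=36; pred: 8+5-4=9
Step 5: prey: 36+10-6=40; pred: 9+6-4=11
Step 6: prey: 40+12-8=44; pred: 11+8-5=14

Answer: 44 14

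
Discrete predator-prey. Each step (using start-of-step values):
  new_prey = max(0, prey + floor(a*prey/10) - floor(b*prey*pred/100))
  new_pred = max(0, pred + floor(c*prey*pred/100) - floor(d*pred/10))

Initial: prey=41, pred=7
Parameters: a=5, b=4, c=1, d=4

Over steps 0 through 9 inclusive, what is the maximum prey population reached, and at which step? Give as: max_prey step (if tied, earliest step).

Step 1: prey: 41+20-11=50; pred: 7+2-2=7
Step 2: prey: 50+25-14=61; pred: 7+3-2=8
Step 3: prey: 61+30-19=72; pred: 8+4-3=9
Step 4: prey: 72+36-25=83; pred: 9+6-3=12
Step 5: prey: 83+41-39=85; pred: 12+9-4=17
Step 6: prey: 85+42-57=70; pred: 17+14-6=25
Step 7: prey: 70+35-70=35; pred: 25+17-10=32
Step 8: prey: 35+17-44=8; pred: 32+11-12=31
Step 9: prey: 8+4-9=3; pred: 31+2-12=21
Max prey = 85 at step 5

Answer: 85 5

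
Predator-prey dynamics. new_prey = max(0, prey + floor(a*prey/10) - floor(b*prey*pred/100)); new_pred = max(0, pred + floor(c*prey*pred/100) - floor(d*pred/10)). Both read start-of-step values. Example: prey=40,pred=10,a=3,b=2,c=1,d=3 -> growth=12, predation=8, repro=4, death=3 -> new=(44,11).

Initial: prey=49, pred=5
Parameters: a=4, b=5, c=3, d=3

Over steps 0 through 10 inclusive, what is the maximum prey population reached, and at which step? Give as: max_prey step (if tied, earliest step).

Answer: 56 1

Derivation:
Step 1: prey: 49+19-12=56; pred: 5+7-1=11
Step 2: prey: 56+22-30=48; pred: 11+18-3=26
Step 3: prey: 48+19-62=5; pred: 26+37-7=56
Step 4: prey: 5+2-14=0; pred: 56+8-16=48
Step 5: prey: 0+0-0=0; pred: 48+0-14=34
Step 6: prey: 0+0-0=0; pred: 34+0-10=24
Step 7: prey: 0+0-0=0; pred: 24+0-7=17
Step 8: prey: 0+0-0=0; pred: 17+0-5=12
Step 9: prey: 0+0-0=0; pred: 12+0-3=9
Step 10: prey: 0+0-0=0; pred: 9+0-2=7
Max prey = 56 at step 1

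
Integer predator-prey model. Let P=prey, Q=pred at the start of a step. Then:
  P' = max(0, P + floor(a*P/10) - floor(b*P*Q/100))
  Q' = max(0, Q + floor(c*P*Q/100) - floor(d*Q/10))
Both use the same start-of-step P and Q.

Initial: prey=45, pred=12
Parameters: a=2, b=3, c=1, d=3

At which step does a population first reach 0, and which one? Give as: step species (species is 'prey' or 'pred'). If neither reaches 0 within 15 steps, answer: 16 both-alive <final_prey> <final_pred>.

Answer: 16 both-alive 19 3

Derivation:
Step 1: prey: 45+9-16=38; pred: 12+5-3=14
Step 2: prey: 38+7-15=30; pred: 14+5-4=15
Step 3: prey: 30+6-13=23; pred: 15+4-4=15
Step 4: prey: 23+4-10=17; pred: 15+3-4=14
Step 5: prey: 17+3-7=13; pred: 14+2-4=12
Step 6: prey: 13+2-4=11; pred: 12+1-3=10
Step 7: prey: 11+2-3=10; pred: 10+1-3=8
Step 8: prey: 10+2-2=10; pred: 8+0-2=6
Step 9: prey: 10+2-1=11; pred: 6+0-1=5
Step 10: prey: 11+2-1=12; pred: 5+0-1=4
Step 11: prey: 12+2-1=13; pred: 4+0-1=3
Step 12: prey: 13+2-1=14; pred: 3+0-0=3
Step 13: prey: 14+2-1=15; pred: 3+0-0=3
Step 14: prey: 15+3-1=17; pred: 3+0-0=3
Step 15: prey: 17+3-1=19; pred: 3+0-0=3
No extinction within 15 steps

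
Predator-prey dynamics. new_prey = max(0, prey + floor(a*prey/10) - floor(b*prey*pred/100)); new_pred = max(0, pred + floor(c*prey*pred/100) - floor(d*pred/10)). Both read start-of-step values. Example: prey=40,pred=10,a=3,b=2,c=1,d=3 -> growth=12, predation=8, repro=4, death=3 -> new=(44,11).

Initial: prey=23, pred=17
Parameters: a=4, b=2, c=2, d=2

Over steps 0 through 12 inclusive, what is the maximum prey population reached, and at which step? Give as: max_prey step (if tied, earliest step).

Step 1: prey: 23+9-7=25; pred: 17+7-3=21
Step 2: prey: 25+10-10=25; pred: 21+10-4=27
Step 3: prey: 25+10-13=22; pred: 27+13-5=35
Step 4: prey: 22+8-15=15; pred: 35+15-7=43
Step 5: prey: 15+6-12=9; pred: 43+12-8=47
Step 6: prey: 9+3-8=4; pred: 47+8-9=46
Step 7: prey: 4+1-3=2; pred: 46+3-9=40
Step 8: prey: 2+0-1=1; pred: 40+1-8=33
Step 9: prey: 1+0-0=1; pred: 33+0-6=27
Step 10: prey: 1+0-0=1; pred: 27+0-5=22
Step 11: prey: 1+0-0=1; pred: 22+0-4=18
Step 12: prey: 1+0-0=1; pred: 18+0-3=15
Max prey = 25 at step 1

Answer: 25 1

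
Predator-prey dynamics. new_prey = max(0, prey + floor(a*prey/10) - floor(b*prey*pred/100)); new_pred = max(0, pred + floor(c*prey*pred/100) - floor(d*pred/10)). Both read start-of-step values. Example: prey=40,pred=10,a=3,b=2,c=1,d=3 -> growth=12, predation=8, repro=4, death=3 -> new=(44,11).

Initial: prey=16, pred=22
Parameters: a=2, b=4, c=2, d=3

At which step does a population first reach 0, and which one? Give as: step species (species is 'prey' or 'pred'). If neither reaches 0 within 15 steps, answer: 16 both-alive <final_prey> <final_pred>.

Step 1: prey: 16+3-14=5; pred: 22+7-6=23
Step 2: prey: 5+1-4=2; pred: 23+2-6=19
Step 3: prey: 2+0-1=1; pred: 19+0-5=14
Step 4: prey: 1+0-0=1; pred: 14+0-4=10
Step 5: prey: 1+0-0=1; pred: 10+0-3=7
Step 6: prey: 1+0-0=1; pred: 7+0-2=5
Step 7: prey: 1+0-0=1; pred: 5+0-1=4
Step 8: prey: 1+0-0=1; pred: 4+0-1=3
Step 9: prey: 1+0-0=1; pred: 3+0-0=3
Steps 10-15: state stable at prey=1, pred=3 (no change)
No extinction within 15 steps

Answer: 16 both-alive 1 3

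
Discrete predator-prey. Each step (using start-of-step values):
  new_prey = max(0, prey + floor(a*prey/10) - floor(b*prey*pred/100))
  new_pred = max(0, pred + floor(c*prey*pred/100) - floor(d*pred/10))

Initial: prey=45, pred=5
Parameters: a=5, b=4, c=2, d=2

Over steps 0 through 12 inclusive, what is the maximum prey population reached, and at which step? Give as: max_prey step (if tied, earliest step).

Step 1: prey: 45+22-9=58; pred: 5+4-1=8
Step 2: prey: 58+29-18=69; pred: 8+9-1=16
Step 3: prey: 69+34-44=59; pred: 16+22-3=35
Step 4: prey: 59+29-82=6; pred: 35+41-7=69
Step 5: prey: 6+3-16=0; pred: 69+8-13=64
Step 6: prey: 0+0-0=0; pred: 64+0-12=52
Step 7: prey: 0+0-0=0; pred: 52+0-10=42
Step 8: prey: 0+0-0=0; pred: 42+0-8=34
Step 9: prey: 0+0-0=0; pred: 34+0-6=28
Step 10: prey: 0+0-0=0; pred: 28+0-5=23
Step 11: prey: 0+0-0=0; pred: 23+0-4=19
Step 12: prey: 0+0-0=0; pred: 19+0-3=16
Max prey = 69 at step 2

Answer: 69 2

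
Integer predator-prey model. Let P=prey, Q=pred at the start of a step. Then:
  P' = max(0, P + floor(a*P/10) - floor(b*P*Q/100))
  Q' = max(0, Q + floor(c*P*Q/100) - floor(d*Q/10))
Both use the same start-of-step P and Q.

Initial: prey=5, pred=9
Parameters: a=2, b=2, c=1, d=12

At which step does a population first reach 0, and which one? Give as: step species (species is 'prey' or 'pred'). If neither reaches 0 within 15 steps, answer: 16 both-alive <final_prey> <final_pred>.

Step 1: prey: 5+1-0=6; pred: 9+0-10=0
First extinction: pred at step 1

Answer: 1 pred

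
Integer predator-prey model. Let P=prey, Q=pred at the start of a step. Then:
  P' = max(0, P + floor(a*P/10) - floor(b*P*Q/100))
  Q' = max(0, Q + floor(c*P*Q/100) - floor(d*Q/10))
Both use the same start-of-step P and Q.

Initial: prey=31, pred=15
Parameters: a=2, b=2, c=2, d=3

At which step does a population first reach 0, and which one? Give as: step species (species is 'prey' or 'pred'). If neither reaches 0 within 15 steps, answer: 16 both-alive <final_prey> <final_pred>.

Step 1: prey: 31+6-9=28; pred: 15+9-4=20
Step 2: prey: 28+5-11=22; pred: 20+11-6=25
Step 3: prey: 22+4-11=15; pred: 25+11-7=29
Step 4: prey: 15+3-8=10; pred: 29+8-8=29
Step 5: prey: 10+2-5=7; pred: 29+5-8=26
Step 6: prey: 7+1-3=5; pred: 26+3-7=22
Step 7: prey: 5+1-2=4; pred: 22+2-6=18
Step 8: prey: 4+0-1=3; pred: 18+1-5=14
Step 9: prey: 3+0-0=3; pred: 14+0-4=10
Step 10: prey: 3+0-0=3; pred: 10+0-3=7
Step 11: prey: 3+0-0=3; pred: 7+0-2=5
Step 12: prey: 3+0-0=3; pred: 5+0-1=4
Step 13: prey: 3+0-0=3; pred: 4+0-1=3
Step 14: prey: 3+0-0=3; pred: 3+0-0=3
Steps 15-15: state stable at prey=3, pred=3 (no change)
No extinction within 15 steps

Answer: 16 both-alive 3 3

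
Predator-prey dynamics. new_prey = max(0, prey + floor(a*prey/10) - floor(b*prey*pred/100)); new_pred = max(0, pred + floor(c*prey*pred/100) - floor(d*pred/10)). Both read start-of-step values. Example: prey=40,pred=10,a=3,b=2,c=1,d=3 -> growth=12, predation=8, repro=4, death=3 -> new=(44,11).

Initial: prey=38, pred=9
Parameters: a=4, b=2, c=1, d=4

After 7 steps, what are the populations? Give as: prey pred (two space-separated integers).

Answer: 73 45

Derivation:
Step 1: prey: 38+15-6=47; pred: 9+3-3=9
Step 2: prey: 47+18-8=57; pred: 9+4-3=10
Step 3: prey: 57+22-11=68; pred: 10+5-4=11
Step 4: prey: 68+27-14=81; pred: 11+7-4=14
Step 5: prey: 81+32-22=91; pred: 14+11-5=20
Step 6: prey: 91+36-36=91; pred: 20+18-8=30
Step 7: prey: 91+36-54=73; pred: 30+27-12=45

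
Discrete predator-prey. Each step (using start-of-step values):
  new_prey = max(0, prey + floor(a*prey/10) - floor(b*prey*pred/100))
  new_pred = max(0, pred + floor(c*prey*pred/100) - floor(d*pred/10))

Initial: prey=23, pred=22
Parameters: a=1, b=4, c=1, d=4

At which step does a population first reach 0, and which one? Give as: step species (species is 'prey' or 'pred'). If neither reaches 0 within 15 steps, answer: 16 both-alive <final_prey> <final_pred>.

Step 1: prey: 23+2-20=5; pred: 22+5-8=19
Step 2: prey: 5+0-3=2; pred: 19+0-7=12
Step 3: prey: 2+0-0=2; pred: 12+0-4=8
Step 4: prey: 2+0-0=2; pred: 8+0-3=5
Step 5: prey: 2+0-0=2; pred: 5+0-2=3
Step 6: prey: 2+0-0=2; pred: 3+0-1=2
Step 7: prey: 2+0-0=2; pred: 2+0-0=2
Steps 8-15: state stable at prey=2, pred=2 (no change)
No extinction within 15 steps

Answer: 16 both-alive 2 2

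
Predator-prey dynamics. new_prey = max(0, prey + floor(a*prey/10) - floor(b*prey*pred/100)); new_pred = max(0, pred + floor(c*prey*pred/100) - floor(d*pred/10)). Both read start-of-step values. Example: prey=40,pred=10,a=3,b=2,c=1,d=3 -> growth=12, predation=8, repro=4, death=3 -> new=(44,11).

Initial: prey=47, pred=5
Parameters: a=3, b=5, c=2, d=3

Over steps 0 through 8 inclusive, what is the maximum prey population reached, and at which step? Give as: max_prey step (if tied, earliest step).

Step 1: prey: 47+14-11=50; pred: 5+4-1=8
Step 2: prey: 50+15-20=45; pred: 8+8-2=14
Step 3: prey: 45+13-31=27; pred: 14+12-4=22
Step 4: prey: 27+8-29=6; pred: 22+11-6=27
Step 5: prey: 6+1-8=0; pred: 27+3-8=22
Step 6: prey: 0+0-0=0; pred: 22+0-6=16
Step 7: prey: 0+0-0=0; pred: 16+0-4=12
Step 8: prey: 0+0-0=0; pred: 12+0-3=9
Max prey = 50 at step 1

Answer: 50 1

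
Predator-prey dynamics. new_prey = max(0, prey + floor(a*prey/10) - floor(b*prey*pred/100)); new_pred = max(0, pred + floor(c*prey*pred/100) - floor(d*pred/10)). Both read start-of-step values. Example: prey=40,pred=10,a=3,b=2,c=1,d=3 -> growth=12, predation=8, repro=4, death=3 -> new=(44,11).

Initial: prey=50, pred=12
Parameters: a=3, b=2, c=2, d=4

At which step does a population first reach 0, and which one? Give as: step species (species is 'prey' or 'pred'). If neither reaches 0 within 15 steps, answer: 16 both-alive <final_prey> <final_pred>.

Answer: 16 both-alive 1 2

Derivation:
Step 1: prey: 50+15-12=53; pred: 12+12-4=20
Step 2: prey: 53+15-21=47; pred: 20+21-8=33
Step 3: prey: 47+14-31=30; pred: 33+31-13=51
Step 4: prey: 30+9-30=9; pred: 51+30-20=61
Step 5: prey: 9+2-10=1; pred: 61+10-24=47
Step 6: prey: 1+0-0=1; pred: 47+0-18=29
Step 7: prey: 1+0-0=1; pred: 29+0-11=18
Step 8: prey: 1+0-0=1; pred: 18+0-7=11
Step 9: prey: 1+0-0=1; pred: 11+0-4=7
Step 10: prey: 1+0-0=1; pred: 7+0-2=5
Step 11: prey: 1+0-0=1; pred: 5+0-2=3
Step 12: prey: 1+0-0=1; pred: 3+0-1=2
Step 13: prey: 1+0-0=1; pred: 2+0-0=2
Steps 14-15: state stable at prey=1, pred=2 (no change)
No extinction within 15 steps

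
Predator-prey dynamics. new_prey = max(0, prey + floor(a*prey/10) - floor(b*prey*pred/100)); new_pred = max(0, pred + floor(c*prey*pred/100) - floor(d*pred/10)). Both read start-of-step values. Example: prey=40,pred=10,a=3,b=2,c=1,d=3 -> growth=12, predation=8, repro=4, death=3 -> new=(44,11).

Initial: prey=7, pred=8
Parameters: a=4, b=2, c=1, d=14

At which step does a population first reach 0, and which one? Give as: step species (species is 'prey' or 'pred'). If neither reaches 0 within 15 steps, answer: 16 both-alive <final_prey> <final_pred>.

Answer: 1 pred

Derivation:
Step 1: prey: 7+2-1=8; pred: 8+0-11=0
First extinction: pred at step 1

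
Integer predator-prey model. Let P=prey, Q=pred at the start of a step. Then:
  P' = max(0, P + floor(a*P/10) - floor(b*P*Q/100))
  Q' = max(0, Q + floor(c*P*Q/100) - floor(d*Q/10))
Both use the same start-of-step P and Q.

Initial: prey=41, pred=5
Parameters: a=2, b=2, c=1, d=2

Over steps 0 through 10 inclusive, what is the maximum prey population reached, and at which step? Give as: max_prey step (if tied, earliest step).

Step 1: prey: 41+8-4=45; pred: 5+2-1=6
Step 2: prey: 45+9-5=49; pred: 6+2-1=7
Step 3: prey: 49+9-6=52; pred: 7+3-1=9
Step 4: prey: 52+10-9=53; pred: 9+4-1=12
Step 5: prey: 53+10-12=51; pred: 12+6-2=16
Step 6: prey: 51+10-16=45; pred: 16+8-3=21
Step 7: prey: 45+9-18=36; pred: 21+9-4=26
Step 8: prey: 36+7-18=25; pred: 26+9-5=30
Step 9: prey: 25+5-15=15; pred: 30+7-6=31
Step 10: prey: 15+3-9=9; pred: 31+4-6=29
Max prey = 53 at step 4

Answer: 53 4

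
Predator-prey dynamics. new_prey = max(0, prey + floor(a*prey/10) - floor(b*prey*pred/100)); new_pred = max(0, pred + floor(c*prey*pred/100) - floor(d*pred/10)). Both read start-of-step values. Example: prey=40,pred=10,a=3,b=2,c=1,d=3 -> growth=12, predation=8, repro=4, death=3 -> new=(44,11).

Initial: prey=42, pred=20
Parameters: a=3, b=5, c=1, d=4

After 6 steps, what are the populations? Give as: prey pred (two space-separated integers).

Step 1: prey: 42+12-42=12; pred: 20+8-8=20
Step 2: prey: 12+3-12=3; pred: 20+2-8=14
Step 3: prey: 3+0-2=1; pred: 14+0-5=9
Step 4: prey: 1+0-0=1; pred: 9+0-3=6
Step 5: prey: 1+0-0=1; pred: 6+0-2=4
Step 6: prey: 1+0-0=1; pred: 4+0-1=3

Answer: 1 3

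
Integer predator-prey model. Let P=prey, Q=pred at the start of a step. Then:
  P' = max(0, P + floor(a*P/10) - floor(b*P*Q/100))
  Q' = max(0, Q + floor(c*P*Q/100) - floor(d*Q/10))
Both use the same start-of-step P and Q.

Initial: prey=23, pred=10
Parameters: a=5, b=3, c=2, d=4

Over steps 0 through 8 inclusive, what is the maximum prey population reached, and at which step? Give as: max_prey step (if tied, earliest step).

Step 1: prey: 23+11-6=28; pred: 10+4-4=10
Step 2: prey: 28+14-8=34; pred: 10+5-4=11
Step 3: prey: 34+17-11=40; pred: 11+7-4=14
Step 4: prey: 40+20-16=44; pred: 14+11-5=20
Step 5: prey: 44+22-26=40; pred: 20+17-8=29
Step 6: prey: 40+20-34=26; pred: 29+23-11=41
Step 7: prey: 26+13-31=8; pred: 41+21-16=46
Step 8: prey: 8+4-11=1; pred: 46+7-18=35
Max prey = 44 at step 4

Answer: 44 4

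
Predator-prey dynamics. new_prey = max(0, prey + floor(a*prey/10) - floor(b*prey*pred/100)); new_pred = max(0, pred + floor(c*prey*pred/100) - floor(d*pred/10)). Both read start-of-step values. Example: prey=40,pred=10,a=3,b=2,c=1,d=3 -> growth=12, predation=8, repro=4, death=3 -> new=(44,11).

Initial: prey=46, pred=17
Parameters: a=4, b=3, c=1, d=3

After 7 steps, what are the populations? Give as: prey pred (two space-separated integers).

Step 1: prey: 46+18-23=41; pred: 17+7-5=19
Step 2: prey: 41+16-23=34; pred: 19+7-5=21
Step 3: prey: 34+13-21=26; pred: 21+7-6=22
Step 4: prey: 26+10-17=19; pred: 22+5-6=21
Step 5: prey: 19+7-11=15; pred: 21+3-6=18
Step 6: prey: 15+6-8=13; pred: 18+2-5=15
Step 7: prey: 13+5-5=13; pred: 15+1-4=12

Answer: 13 12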